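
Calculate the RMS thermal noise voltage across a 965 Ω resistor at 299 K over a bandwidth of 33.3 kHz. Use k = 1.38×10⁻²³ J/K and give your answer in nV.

V_n = √(4kTRB)
4kTRB = 4 × 1.38×10⁻²³ × 299 × 9.65×10² × 3.33×10⁴ = 5.30×10⁻¹³ V²
V_n = √(5.30×10⁻¹³) = 7.28×10⁻⁷ V = 728 nV

728 nV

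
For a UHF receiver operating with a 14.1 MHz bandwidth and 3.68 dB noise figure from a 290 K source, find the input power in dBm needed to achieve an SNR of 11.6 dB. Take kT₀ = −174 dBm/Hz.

−87.2 dBm

Sensitivity = −174 + 10 log₁₀(B) + NF + SNR_min
= −174 + 71.49 + 3.68 + 11.6
= −87.23 dBm → −87.2 dBm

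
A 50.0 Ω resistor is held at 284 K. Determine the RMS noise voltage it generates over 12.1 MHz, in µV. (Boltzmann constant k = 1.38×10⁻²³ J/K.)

V_n = √(4kTRB)
4kTRB = 4 × 1.38×10⁻²³ × 284 × 5.00×10¹ × 1.21×10⁷ = 9.48×10⁻¹² V²
V_n = √(9.48×10⁻¹²) = 3.08×10⁻⁶ V = 3.08 µV

3.08 µV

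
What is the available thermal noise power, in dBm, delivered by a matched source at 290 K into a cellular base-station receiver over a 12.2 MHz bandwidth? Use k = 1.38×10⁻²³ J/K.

P_n = kTB = 1.38×10⁻²³ × 290 × 1.22×10⁷ = 4.88×10⁻¹⁴ W
In dBm: 10 log₁₀(4.88×10⁻¹⁴ / 10⁻³) = −103.1 dBm

−103.1 dBm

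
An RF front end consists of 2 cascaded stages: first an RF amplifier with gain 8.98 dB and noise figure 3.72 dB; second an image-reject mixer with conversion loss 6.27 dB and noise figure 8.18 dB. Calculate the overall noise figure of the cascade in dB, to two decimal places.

4.86 dB

Convert to linear (a loss of L dB is a gain of −L dB): F_i = 10^(NF_i/10), G_i = 10^(G_i,dB/10)
  Stage 1: F_1 = 10^(3.72/10) = 2.355, G_1 = 10^(8.98/10) = 7.907
  Stage 2: F_2 = 10^(8.18/10) = 6.577, G_2 = 10^(−6.27/10) = 0.2360
Friis cascade:
  F = 2.355 + (6.577 − 1)/7.907 = 3.060
NF = 10 log₁₀(3.060) = 4.86 dB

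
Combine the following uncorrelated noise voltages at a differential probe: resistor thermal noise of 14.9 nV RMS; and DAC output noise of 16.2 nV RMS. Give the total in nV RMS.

Uncorrelated sources add in power (mean-square): V_tot = √(ΣV_i²)
V_tot = √[(1.49×10⁻⁸)² + (1.62×10⁻⁸)²] = 2.20×10⁻⁸ V = 22.0 nV

22.0 nV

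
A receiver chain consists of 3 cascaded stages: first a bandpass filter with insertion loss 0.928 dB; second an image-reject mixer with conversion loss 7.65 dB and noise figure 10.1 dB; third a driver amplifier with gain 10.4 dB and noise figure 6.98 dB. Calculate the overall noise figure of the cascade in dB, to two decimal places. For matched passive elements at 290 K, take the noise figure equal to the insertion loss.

Convert to linear (a loss of L dB is a gain of −L dB): F_i = 10^(NF_i/10), G_i = 10^(G_i,dB/10)
  Stage 1: F_1 = 10^(0.928/10) = 1.238, G_1 = 10^(−0.928/10) = 0.8076
  Stage 2: F_2 = 10^(10.1/10) = 10.23, G_2 = 10^(−7.65/10) = 0.1718
  Stage 3: F_3 = 10^(6.98/10) = 4.989, G_3 = 10^(10.4/10) = 10.96
Friis cascade:
  F = 1.238 + (10.23 − 1)/0.8076 + (4.989 − 1)/0.1387 = 41.42
NF = 10 log₁₀(41.42) = 16.17 dB

16.17 dB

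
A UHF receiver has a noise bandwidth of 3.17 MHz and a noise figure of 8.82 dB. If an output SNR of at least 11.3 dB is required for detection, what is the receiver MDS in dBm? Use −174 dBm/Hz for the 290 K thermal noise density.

Sensitivity = −174 + 10 log₁₀(B) + NF + SNR_min
= −174 + 65.01 + 8.82 + 11.3
= −88.87 dBm → −88.9 dBm

−88.9 dBm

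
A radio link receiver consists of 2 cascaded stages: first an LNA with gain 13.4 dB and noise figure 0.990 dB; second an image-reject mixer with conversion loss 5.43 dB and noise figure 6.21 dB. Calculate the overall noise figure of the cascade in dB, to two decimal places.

Convert to linear (a loss of L dB is a gain of −L dB): F_i = 10^(NF_i/10), G_i = 10^(G_i,dB/10)
  Stage 1: F_1 = 10^(0.990/10) = 1.256, G_1 = 10^(13.4/10) = 21.88
  Stage 2: F_2 = 10^(6.21/10) = 4.178, G_2 = 10^(−5.43/10) = 0.2864
Friis cascade:
  F = 1.256 + (4.178 − 1)/21.88 = 1.401
NF = 10 log₁₀(1.401) = 1.47 dB

1.47 dB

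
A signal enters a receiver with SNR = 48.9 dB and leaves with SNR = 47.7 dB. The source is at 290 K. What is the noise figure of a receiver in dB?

NF (dB) = SNR_in(dB) − SNR_out(dB) when the source is at T₀
NF = 48.9 − 47.7 = 1.2 dB

1.2 dB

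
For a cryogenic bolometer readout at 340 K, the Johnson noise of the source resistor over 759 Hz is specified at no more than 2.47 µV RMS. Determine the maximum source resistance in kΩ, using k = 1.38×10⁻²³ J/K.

Johnson–Nyquist: V_n = √(4kTRB) ⇒ R = V_n² / (4kTB)
4kTB = 4 × 1.38×10⁻²³ × 340 × 7.59×10² = 1.42×10⁻¹⁷
R = (2.47×10⁻⁶)² / 1.42×10⁻¹⁷ = 4.28×10⁵ Ω = 428 kΩ

428 kΩ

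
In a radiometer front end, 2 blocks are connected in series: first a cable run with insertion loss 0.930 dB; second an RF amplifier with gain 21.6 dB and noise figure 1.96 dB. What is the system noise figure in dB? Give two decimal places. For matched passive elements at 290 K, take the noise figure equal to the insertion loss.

Convert to linear (a loss of L dB is a gain of −L dB): F_i = 10^(NF_i/10), G_i = 10^(G_i,dB/10)
  Stage 1: F_1 = 10^(0.930/10) = 1.239, G_1 = 10^(−0.930/10) = 0.8072
  Stage 2: F_2 = 10^(1.96/10) = 1.570, G_2 = 10^(21.6/10) = 144.5
Friis cascade:
  F = 1.239 + (1.570 − 1)/0.8072 = 1.945
NF = 10 log₁₀(1.945) = 2.89 dB

2.89 dB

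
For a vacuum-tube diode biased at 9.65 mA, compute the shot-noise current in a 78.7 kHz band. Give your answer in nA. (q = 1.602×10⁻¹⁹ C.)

15.6 nA

I_n = √(2qI·B)
2qI·B = 2 × 1.602×10⁻¹⁹ × 9.65×10⁻³ × 7.87×10⁴ = 2.43×10⁻¹⁶ A²
I_n = √(2.43×10⁻¹⁶) = 1.56×10⁻⁸ A = 15.6 nA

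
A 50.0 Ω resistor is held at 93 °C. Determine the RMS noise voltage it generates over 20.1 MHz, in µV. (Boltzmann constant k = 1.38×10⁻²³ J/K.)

T = 93 °C + 273.15 = 366.15 K
V_n = √(4kTRB)
4kTRB = 4 × 1.38×10⁻²³ × 366.15 × 5.00×10¹ × 2.01×10⁷ = 2.03×10⁻¹¹ V²
V_n = √(2.03×10⁻¹¹) = 4.51×10⁻⁶ V = 4.51 µV

4.51 µV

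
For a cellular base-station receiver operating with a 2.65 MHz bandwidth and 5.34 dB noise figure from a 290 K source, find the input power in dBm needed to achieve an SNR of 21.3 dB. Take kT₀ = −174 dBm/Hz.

−83.1 dBm

Sensitivity = −174 + 10 log₁₀(B) + NF + SNR_min
= −174 + 64.23 + 5.34 + 21.3
= −83.13 dBm → −83.1 dBm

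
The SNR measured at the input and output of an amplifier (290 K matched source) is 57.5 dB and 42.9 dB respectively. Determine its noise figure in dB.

NF (dB) = SNR_in(dB) − SNR_out(dB) when the source is at T₀
NF = 57.5 − 42.9 = 14.6 dB

14.6 dB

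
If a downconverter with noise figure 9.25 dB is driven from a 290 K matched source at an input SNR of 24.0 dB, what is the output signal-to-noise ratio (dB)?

By definition F = SNR_in/SNR_out, so in dB: SNR_out = SNR_in − NF
SNR_out = 24.0 − 9.25 = 14.75 dB

14.75 dB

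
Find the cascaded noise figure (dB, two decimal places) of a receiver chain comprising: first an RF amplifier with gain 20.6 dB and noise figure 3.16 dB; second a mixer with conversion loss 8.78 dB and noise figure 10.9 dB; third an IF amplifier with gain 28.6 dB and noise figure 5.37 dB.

3.67 dB

Convert to linear (a loss of L dB is a gain of −L dB): F_i = 10^(NF_i/10), G_i = 10^(G_i,dB/10)
  Stage 1: F_1 = 10^(3.16/10) = 2.070, G_1 = 10^(20.6/10) = 114.8
  Stage 2: F_2 = 10^(10.9/10) = 12.30, G_2 = 10^(−8.78/10) = 0.1324
  Stage 3: F_3 = 10^(5.37/10) = 3.443, G_3 = 10^(28.6/10) = 724.4
Friis cascade:
  F = 2.070 + (12.30 − 1)/114.8 + (3.443 − 1)/15.21 = 2.329
NF = 10 log₁₀(2.329) = 3.67 dB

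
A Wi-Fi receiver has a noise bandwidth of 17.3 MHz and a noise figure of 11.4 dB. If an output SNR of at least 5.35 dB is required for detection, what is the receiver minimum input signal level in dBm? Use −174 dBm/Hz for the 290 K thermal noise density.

−84.9 dBm

Sensitivity = −174 + 10 log₁₀(B) + NF + SNR_min
= −174 + 72.38 + 11.4 + 5.35
= −84.87 dBm → −84.9 dBm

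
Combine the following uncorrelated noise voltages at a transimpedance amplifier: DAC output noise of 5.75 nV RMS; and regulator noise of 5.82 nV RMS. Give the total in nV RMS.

8.18 nV

Uncorrelated sources add in power (mean-square): V_tot = √(ΣV_i²)
V_tot = √[(5.75×10⁻⁹)² + (5.82×10⁻⁹)²] = 8.18×10⁻⁹ V = 8.18 nV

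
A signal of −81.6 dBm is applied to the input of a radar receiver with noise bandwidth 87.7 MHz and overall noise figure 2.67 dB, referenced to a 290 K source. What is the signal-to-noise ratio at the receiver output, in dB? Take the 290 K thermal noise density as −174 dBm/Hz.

10.3 dB

Noise floor: N = −174 + 10 log₁₀(B) + NF
10 log₁₀(8.77×10⁷) = 79.43 dB
N = −174 + 79.43 + 2.67 = −91.90 dBm
SNR = P_sig − N = −81.6 − (−91.90) = 10.30 dB → 10.3 dB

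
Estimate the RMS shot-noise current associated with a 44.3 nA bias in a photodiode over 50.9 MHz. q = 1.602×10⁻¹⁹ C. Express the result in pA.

850 pA

I_n = √(2qI·B)
2qI·B = 2 × 1.602×10⁻¹⁹ × 4.43×10⁻⁸ × 5.09×10⁷ = 7.22×10⁻¹⁹ A²
I_n = √(7.22×10⁻¹⁹) = 8.50×10⁻¹⁰ A = 850 pA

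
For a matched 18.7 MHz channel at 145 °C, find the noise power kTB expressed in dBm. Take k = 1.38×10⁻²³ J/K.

−99.7 dBm

T = 145 °C + 273.15 = 418.15 K
P_n = kTB = 1.38×10⁻²³ × 418.15 × 1.87×10⁷ = 1.08×10⁻¹³ W
In dBm: 10 log₁₀(1.08×10⁻¹³ / 10⁻³) = −99.7 dBm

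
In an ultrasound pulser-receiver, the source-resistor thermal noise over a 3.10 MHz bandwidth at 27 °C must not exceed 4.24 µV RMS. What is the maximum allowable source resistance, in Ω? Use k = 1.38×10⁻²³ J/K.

T = 27 °C + 273.15 = 300.15 K
Johnson–Nyquist: V_n = √(4kTRB) ⇒ R = V_n² / (4kTB)
4kTB = 4 × 1.38×10⁻²³ × 300.15 × 3.10×10⁶ = 5.14×10⁻¹⁴
R = (4.24×10⁻⁶)² / 5.14×10⁻¹⁴ = 3.50×10² Ω = 350 Ω

350 Ω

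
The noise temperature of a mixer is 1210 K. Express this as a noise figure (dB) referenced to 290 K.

7.14 dB

F = 1 + T_e/T₀ = 1 + 1210/290 = 5.17241
NF = 10 log₁₀(5.17241) = 7.14 dB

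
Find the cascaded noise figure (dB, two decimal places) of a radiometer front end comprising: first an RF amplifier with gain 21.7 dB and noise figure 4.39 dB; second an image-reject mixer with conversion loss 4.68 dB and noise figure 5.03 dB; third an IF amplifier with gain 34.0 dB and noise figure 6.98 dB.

4.54 dB

Convert to linear (a loss of L dB is a gain of −L dB): F_i = 10^(NF_i/10), G_i = 10^(G_i,dB/10)
  Stage 1: F_1 = 10^(4.39/10) = 2.748, G_1 = 10^(21.7/10) = 147.9
  Stage 2: F_2 = 10^(5.03/10) = 3.184, G_2 = 10^(−4.68/10) = 0.3404
  Stage 3: F_3 = 10^(6.98/10) = 4.989, G_3 = 10^(34.0/10) = 2512
Friis cascade:
  F = 2.748 + (3.184 − 1)/147.9 + (4.989 − 1)/50.35 = 2.842
NF = 10 log₁₀(2.842) = 4.54 dB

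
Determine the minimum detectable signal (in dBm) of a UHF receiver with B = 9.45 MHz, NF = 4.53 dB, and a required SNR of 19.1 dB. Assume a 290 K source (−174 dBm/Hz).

Sensitivity = −174 + 10 log₁₀(B) + NF + SNR_min
= −174 + 69.75 + 4.53 + 19.1
= −80.62 dBm → −80.6 dBm

−80.6 dBm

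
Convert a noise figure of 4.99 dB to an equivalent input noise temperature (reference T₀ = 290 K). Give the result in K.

F = 10^(4.99/10) = 3.155
T_e = (F − 1)·T₀ = (3.155 − 1) × 290 = 625 K

625 K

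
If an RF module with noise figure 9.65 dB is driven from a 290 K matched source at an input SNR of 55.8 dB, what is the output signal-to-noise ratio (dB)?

By definition F = SNR_in/SNR_out, so in dB: SNR_out = SNR_in − NF
SNR_out = 55.8 − 9.65 = 46.15 dB

46.15 dB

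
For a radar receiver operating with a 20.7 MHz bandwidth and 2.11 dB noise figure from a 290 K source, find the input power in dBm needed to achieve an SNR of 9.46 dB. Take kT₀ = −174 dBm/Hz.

−89.3 dBm

Sensitivity = −174 + 10 log₁₀(B) + NF + SNR_min
= −174 + 73.16 + 2.11 + 9.46
= −89.27 dBm → −89.3 dBm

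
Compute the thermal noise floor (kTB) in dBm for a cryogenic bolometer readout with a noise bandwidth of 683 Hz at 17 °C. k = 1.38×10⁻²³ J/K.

T = 17 °C + 273.15 = 290.15 K
P_n = kTB = 1.38×10⁻²³ × 290.15 × 6.83×10² = 2.73×10⁻¹⁸ W
In dBm: 10 log₁₀(2.73×10⁻¹⁸ / 10⁻³) = −145.6 dBm

−145.6 dBm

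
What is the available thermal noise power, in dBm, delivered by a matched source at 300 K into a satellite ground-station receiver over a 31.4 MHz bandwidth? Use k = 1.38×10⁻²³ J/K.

P_n = kTB = 1.38×10⁻²³ × 300 × 3.14×10⁷ = 1.30×10⁻¹³ W
In dBm: 10 log₁₀(1.30×10⁻¹³ / 10⁻³) = −98.9 dBm

−98.9 dBm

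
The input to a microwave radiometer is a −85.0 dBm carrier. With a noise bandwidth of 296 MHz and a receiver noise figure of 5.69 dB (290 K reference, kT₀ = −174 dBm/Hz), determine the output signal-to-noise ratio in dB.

Noise floor: N = −174 + 10 log₁₀(B) + NF
10 log₁₀(2.96×10⁸) = 84.71 dB
N = −174 + 84.71 + 5.69 = −83.60 dBm
SNR = P_sig − N = −85.0 − (−83.60) = −1.40 dB → −1.4 dB

−1.4 dB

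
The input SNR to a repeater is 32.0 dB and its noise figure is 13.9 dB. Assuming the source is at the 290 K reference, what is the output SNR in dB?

18.1 dB

By definition F = SNR_in/SNR_out, so in dB: SNR_out = SNR_in − NF
SNR_out = 32.0 − 13.9 = 18.1 dB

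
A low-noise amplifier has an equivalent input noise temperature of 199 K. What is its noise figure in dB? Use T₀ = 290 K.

F = 1 + T_e/T₀ = 1 + 199/290 = 1.68621
NF = 10 log₁₀(1.68621) = 2.27 dB

2.27 dB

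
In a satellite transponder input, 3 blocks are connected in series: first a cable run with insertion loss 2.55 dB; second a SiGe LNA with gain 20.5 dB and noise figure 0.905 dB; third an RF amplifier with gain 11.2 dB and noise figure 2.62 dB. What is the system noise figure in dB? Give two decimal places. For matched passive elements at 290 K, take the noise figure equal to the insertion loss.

Convert to linear (a loss of L dB is a gain of −L dB): F_i = 10^(NF_i/10), G_i = 10^(G_i,dB/10)
  Stage 1: F_1 = 10^(2.55/10) = 1.799, G_1 = 10^(−2.55/10) = 0.5559
  Stage 2: F_2 = 10^(0.905/10) = 1.232, G_2 = 10^(20.5/10) = 112.2
  Stage 3: F_3 = 10^(2.62/10) = 1.828, G_3 = 10^(11.2/10) = 13.18
Friis cascade:
  F = 1.799 + (1.232 − 1)/0.5559 + (1.828 − 1)/62.37 = 2.229
NF = 10 log₁₀(2.229) = 3.48 dB

3.48 dB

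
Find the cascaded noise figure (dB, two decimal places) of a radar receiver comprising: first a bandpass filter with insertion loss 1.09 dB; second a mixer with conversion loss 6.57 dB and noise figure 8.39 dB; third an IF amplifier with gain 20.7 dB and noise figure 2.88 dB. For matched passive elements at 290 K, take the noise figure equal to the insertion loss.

11.57 dB

Convert to linear (a loss of L dB is a gain of −L dB): F_i = 10^(NF_i/10), G_i = 10^(G_i,dB/10)
  Stage 1: F_1 = 10^(1.09/10) = 1.285, G_1 = 10^(−1.09/10) = 0.7780
  Stage 2: F_2 = 10^(8.39/10) = 6.902, G_2 = 10^(−6.57/10) = 0.2203
  Stage 3: F_3 = 10^(2.88/10) = 1.941, G_3 = 10^(20.7/10) = 117.5
Friis cascade:
  F = 1.285 + (6.902 − 1)/0.7780 + (1.941 − 1)/0.1714 = 14.36
NF = 10 log₁₀(14.36) = 11.57 dB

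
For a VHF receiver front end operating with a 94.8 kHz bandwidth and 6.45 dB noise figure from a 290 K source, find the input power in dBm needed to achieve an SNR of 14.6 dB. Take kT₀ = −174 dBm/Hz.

−103.2 dBm

Sensitivity = −174 + 10 log₁₀(B) + NF + SNR_min
= −174 + 49.77 + 6.45 + 14.6
= −103.18 dBm → −103.2 dBm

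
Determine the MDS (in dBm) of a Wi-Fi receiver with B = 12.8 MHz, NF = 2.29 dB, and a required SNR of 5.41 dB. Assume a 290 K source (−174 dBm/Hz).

Sensitivity = −174 + 10 log₁₀(B) + NF + SNR_min
= −174 + 71.07 + 2.29 + 5.41
= −95.23 dBm → −95.2 dBm

−95.2 dBm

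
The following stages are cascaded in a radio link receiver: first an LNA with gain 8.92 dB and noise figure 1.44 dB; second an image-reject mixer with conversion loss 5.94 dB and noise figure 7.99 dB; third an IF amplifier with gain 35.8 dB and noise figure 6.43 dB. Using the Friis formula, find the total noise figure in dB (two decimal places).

Convert to linear (a loss of L dB is a gain of −L dB): F_i = 10^(NF_i/10), G_i = 10^(G_i,dB/10)
  Stage 1: F_1 = 10^(1.44/10) = 1.393, G_1 = 10^(8.92/10) = 7.798
  Stage 2: F_2 = 10^(7.99/10) = 6.295, G_2 = 10^(−5.94/10) = 0.2547
  Stage 3: F_3 = 10^(6.43/10) = 4.395, G_3 = 10^(35.8/10) = 3802
Friis cascade:
  F = 1.393 + (6.295 − 1)/7.798 + (4.395 − 1)/1.986 = 3.782
NF = 10 log₁₀(3.782) = 5.78 dB

5.78 dB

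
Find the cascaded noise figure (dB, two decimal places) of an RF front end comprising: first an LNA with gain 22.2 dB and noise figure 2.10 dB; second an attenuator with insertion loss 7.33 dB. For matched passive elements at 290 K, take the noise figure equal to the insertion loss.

2.17 dB

Convert to linear (a loss of L dB is a gain of −L dB): F_i = 10^(NF_i/10), G_i = 10^(G_i,dB/10)
  Stage 1: F_1 = 10^(2.10/10) = 1.622, G_1 = 10^(22.2/10) = 166.0
  Stage 2: F_2 = 10^(7.33/10) = 5.408, G_2 = 10^(−7.33/10) = 0.1849
Friis cascade:
  F = 1.622 + (5.408 − 1)/166.0 = 1.648
NF = 10 log₁₀(1.648) = 2.17 dB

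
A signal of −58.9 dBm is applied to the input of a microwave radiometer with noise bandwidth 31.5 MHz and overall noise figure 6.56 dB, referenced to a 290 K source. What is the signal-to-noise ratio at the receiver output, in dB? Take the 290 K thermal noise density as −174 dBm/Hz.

Noise floor: N = −174 + 10 log₁₀(B) + NF
10 log₁₀(3.15×10⁷) = 74.98 dB
N = −174 + 74.98 + 6.56 = −92.46 dBm
SNR = P_sig − N = −58.9 − (−92.46) = 33.56 dB → 33.6 dB

33.6 dB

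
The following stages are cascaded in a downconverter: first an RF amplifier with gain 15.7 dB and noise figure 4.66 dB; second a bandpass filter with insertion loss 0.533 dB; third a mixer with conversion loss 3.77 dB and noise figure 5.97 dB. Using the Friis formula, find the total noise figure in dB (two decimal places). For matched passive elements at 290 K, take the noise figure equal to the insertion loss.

4.80 dB

Convert to linear (a loss of L dB is a gain of −L dB): F_i = 10^(NF_i/10), G_i = 10^(G_i,dB/10)
  Stage 1: F_1 = 10^(4.66/10) = 2.924, G_1 = 10^(15.7/10) = 37.15
  Stage 2: F_2 = 10^(0.533/10) = 1.131, G_2 = 10^(−0.533/10) = 0.8845
  Stage 3: F_3 = 10^(5.97/10) = 3.954, G_3 = 10^(−3.77/10) = 0.4198
Friis cascade:
  F = 2.924 + (1.131 − 1)/37.15 + (3.954 − 1)/32.86 = 3.018
NF = 10 log₁₀(3.018) = 4.80 dB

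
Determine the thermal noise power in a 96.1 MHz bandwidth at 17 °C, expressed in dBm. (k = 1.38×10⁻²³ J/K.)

T = 17 °C + 273.15 = 290.15 K
P_n = kTB = 1.38×10⁻²³ × 290.15 × 9.61×10⁷ = 3.85×10⁻¹³ W
In dBm: 10 log₁₀(3.85×10⁻¹³ / 10⁻³) = −94.1 dBm

−94.1 dBm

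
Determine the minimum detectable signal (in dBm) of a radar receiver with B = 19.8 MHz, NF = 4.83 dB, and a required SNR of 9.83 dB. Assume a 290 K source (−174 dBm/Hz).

Sensitivity = −174 + 10 log₁₀(B) + NF + SNR_min
= −174 + 72.97 + 4.83 + 9.83
= −86.37 dBm → −86.4 dBm

−86.4 dBm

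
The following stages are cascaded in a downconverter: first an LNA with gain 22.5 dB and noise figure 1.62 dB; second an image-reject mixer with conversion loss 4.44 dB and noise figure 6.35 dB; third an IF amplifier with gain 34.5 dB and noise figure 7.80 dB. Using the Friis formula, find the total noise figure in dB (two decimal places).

1.90 dB

Convert to linear (a loss of L dB is a gain of −L dB): F_i = 10^(NF_i/10), G_i = 10^(G_i,dB/10)
  Stage 1: F_1 = 10^(1.62/10) = 1.452, G_1 = 10^(22.5/10) = 177.8
  Stage 2: F_2 = 10^(6.35/10) = 4.315, G_2 = 10^(−4.44/10) = 0.3597
  Stage 3: F_3 = 10^(7.80/10) = 6.026, G_3 = 10^(34.5/10) = 2818
Friis cascade:
  F = 1.452 + (4.315 − 1)/177.8 + (6.026 − 1)/63.97 = 1.549
NF = 10 log₁₀(1.549) = 1.90 dB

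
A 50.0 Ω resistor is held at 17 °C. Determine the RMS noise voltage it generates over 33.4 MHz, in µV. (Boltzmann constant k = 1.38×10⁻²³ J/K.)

T = 17 °C + 273.15 = 290.15 K
V_n = √(4kTRB)
4kTRB = 4 × 1.38×10⁻²³ × 290.15 × 5.00×10¹ × 3.34×10⁷ = 2.67×10⁻¹¹ V²
V_n = √(2.67×10⁻¹¹) = 5.17×10⁻⁶ V = 5.17 µV

5.17 µV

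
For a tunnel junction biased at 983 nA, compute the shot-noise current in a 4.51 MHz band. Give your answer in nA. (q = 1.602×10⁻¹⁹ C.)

I_n = √(2qI·B)
2qI·B = 2 × 1.602×10⁻¹⁹ × 9.83×10⁻⁷ × 4.51×10⁶ = 1.42×10⁻¹⁸ A²
I_n = √(1.42×10⁻¹⁸) = 1.19×10⁻⁹ A = 1.19 nA

1.19 nA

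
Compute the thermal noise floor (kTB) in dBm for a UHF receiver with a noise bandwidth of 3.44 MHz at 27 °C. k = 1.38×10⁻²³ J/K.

−108.5 dBm

T = 27 °C + 273.15 = 300.15 K
P_n = kTB = 1.38×10⁻²³ × 300.15 × 3.44×10⁶ = 1.42×10⁻¹⁴ W
In dBm: 10 log₁₀(1.42×10⁻¹⁴ / 10⁻³) = −108.5 dBm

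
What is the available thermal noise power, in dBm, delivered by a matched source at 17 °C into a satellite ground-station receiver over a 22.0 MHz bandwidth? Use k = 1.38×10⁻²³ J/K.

−100.6 dBm

T = 17 °C + 273.15 = 290.15 K
P_n = kTB = 1.38×10⁻²³ × 290.15 × 2.20×10⁷ = 8.81×10⁻¹⁴ W
In dBm: 10 log₁₀(8.81×10⁻¹⁴ / 10⁻³) = −100.6 dBm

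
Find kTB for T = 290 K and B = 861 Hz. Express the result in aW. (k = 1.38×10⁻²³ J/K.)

3.45 aW

P_n = kTB = 1.38×10⁻²³ × 290 × 8.61×10² = 3.45×10⁻¹⁸ W = 3.45 aW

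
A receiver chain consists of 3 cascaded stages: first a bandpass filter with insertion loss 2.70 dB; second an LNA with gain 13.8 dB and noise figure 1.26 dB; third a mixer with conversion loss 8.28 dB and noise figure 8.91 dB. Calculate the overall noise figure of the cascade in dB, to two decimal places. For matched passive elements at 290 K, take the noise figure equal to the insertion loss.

Convert to linear (a loss of L dB is a gain of −L dB): F_i = 10^(NF_i/10), G_i = 10^(G_i,dB/10)
  Stage 1: F_1 = 10^(2.70/10) = 1.862, G_1 = 10^(−2.70/10) = 0.5370
  Stage 2: F_2 = 10^(1.26/10) = 1.337, G_2 = 10^(13.8/10) = 23.99
  Stage 3: F_3 = 10^(8.91/10) = 7.780, G_3 = 10^(−8.28/10) = 0.1486
Friis cascade:
  F = 1.862 + (1.337 − 1)/0.5370 + (7.780 − 1)/12.88 = 3.015
NF = 10 log₁₀(3.015) = 4.79 dB

4.79 dB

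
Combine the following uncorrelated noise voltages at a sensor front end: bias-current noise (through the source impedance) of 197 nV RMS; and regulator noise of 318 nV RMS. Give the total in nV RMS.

374 nV

Uncorrelated sources add in power (mean-square): V_tot = √(ΣV_i²)
V_tot = √[(1.97×10⁻⁷)² + (3.18×10⁻⁷)²] = 3.74×10⁻⁷ V = 374 nV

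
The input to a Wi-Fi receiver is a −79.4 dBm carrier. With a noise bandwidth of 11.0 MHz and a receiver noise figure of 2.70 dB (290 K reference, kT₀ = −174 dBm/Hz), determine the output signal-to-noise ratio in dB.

21.5 dB

Noise floor: N = −174 + 10 log₁₀(B) + NF
10 log₁₀(1.10×10⁷) = 70.41 dB
N = −174 + 70.41 + 2.70 = −100.89 dBm
SNR = P_sig − N = −79.4 − (−100.89) = 21.49 dB → 21.5 dB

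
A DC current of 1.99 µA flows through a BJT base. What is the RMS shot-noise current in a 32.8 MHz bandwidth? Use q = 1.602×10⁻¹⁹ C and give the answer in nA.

I_n = √(2qI·B)
2qI·B = 2 × 1.602×10⁻¹⁹ × 1.99×10⁻⁶ × 3.28×10⁷ = 2.09×10⁻¹⁷ A²
I_n = √(2.09×10⁻¹⁷) = 4.57×10⁻⁹ A = 4.57 nA

4.57 nA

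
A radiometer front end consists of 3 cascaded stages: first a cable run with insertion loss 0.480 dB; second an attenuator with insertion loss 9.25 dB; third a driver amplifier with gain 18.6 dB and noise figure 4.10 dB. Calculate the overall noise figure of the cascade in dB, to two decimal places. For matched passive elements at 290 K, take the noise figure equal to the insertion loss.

Convert to linear (a loss of L dB is a gain of −L dB): F_i = 10^(NF_i/10), G_i = 10^(G_i,dB/10)
  Stage 1: F_1 = 10^(0.480/10) = 1.117, G_1 = 10^(−0.480/10) = 0.8954
  Stage 2: F_2 = 10^(9.25/10) = 8.414, G_2 = 10^(−9.25/10) = 0.1189
  Stage 3: F_3 = 10^(4.10/10) = 2.570, G_3 = 10^(18.6/10) = 72.44
Friis cascade:
  F = 1.117 + (8.414 − 1)/0.8954 + (2.570 − 1)/0.1064 = 24.15
NF = 10 log₁₀(24.15) = 13.83 dB

13.83 dB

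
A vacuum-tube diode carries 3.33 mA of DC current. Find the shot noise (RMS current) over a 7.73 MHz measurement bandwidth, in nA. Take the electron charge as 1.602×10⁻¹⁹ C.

90.8 nA

I_n = √(2qI·B)
2qI·B = 2 × 1.602×10⁻¹⁹ × 3.33×10⁻³ × 7.73×10⁶ = 8.25×10⁻¹⁵ A²
I_n = √(8.25×10⁻¹⁵) = 9.08×10⁻⁸ A = 90.8 nA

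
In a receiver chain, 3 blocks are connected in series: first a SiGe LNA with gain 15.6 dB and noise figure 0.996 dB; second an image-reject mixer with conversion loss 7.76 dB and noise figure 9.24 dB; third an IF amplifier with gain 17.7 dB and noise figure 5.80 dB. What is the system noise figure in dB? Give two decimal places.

2.84 dB

Convert to linear (a loss of L dB is a gain of −L dB): F_i = 10^(NF_i/10), G_i = 10^(G_i,dB/10)
  Stage 1: F_1 = 10^(0.996/10) = 1.258, G_1 = 10^(15.6/10) = 36.31
  Stage 2: F_2 = 10^(9.24/10) = 8.395, G_2 = 10^(−7.76/10) = 0.1675
  Stage 3: F_3 = 10^(5.80/10) = 3.802, G_3 = 10^(17.7/10) = 58.88
Friis cascade:
  F = 1.258 + (8.395 − 1)/36.31 + (3.802 − 1)/6.081 = 1.922
NF = 10 log₁₀(1.922) = 2.84 dB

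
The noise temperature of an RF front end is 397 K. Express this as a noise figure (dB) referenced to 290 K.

F = 1 + T_e/T₀ = 1 + 397/290 = 2.36897
NF = 10 log₁₀(2.36897) = 3.75 dB

3.75 dB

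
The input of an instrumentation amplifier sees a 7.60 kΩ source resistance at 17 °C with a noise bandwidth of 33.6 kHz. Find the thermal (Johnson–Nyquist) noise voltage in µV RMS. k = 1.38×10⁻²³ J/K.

2.02 µV

T = 17 °C + 273.15 = 290.15 K
V_n = √(4kTRB)
4kTRB = 4 × 1.38×10⁻²³ × 290.15 × 7.60×10³ × 3.36×10⁴ = 4.09×10⁻¹² V²
V_n = √(4.09×10⁻¹²) = 2.02×10⁻⁶ V = 2.02 µV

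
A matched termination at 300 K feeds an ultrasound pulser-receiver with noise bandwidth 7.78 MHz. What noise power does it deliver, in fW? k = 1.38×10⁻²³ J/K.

P_n = kTB = 1.38×10⁻²³ × 300 × 7.78×10⁶ = 3.22×10⁻¹⁴ W = 32.2 fW

32.2 fW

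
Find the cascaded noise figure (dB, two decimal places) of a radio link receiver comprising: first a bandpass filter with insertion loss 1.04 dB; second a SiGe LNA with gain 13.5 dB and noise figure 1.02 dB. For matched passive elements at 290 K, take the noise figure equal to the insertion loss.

2.06 dB

Convert to linear (a loss of L dB is a gain of −L dB): F_i = 10^(NF_i/10), G_i = 10^(G_i,dB/10)
  Stage 1: F_1 = 10^(1.04/10) = 1.271, G_1 = 10^(−1.04/10) = 0.7870
  Stage 2: F_2 = 10^(1.02/10) = 1.265, G_2 = 10^(13.5/10) = 22.39
Friis cascade:
  F = 1.271 + (1.265 − 1)/0.7870 = 1.607
NF = 10 log₁₀(1.607) = 2.06 dB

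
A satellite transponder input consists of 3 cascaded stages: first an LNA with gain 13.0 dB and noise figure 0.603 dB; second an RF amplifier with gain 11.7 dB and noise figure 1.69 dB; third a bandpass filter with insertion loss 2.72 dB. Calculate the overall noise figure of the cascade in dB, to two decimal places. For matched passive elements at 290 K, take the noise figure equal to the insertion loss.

0.70 dB

Convert to linear (a loss of L dB is a gain of −L dB): F_i = 10^(NF_i/10), G_i = 10^(G_i,dB/10)
  Stage 1: F_1 = 10^(0.603/10) = 1.149, G_1 = 10^(13.0/10) = 19.95
  Stage 2: F_2 = 10^(1.69/10) = 1.476, G_2 = 10^(11.7/10) = 14.79
  Stage 3: F_3 = 10^(2.72/10) = 1.871, G_3 = 10^(−2.72/10) = 0.5346
Friis cascade:
  F = 1.149 + (1.476 − 1)/19.95 + (1.871 − 1)/295.1 = 1.176
NF = 10 log₁₀(1.176) = 0.70 dB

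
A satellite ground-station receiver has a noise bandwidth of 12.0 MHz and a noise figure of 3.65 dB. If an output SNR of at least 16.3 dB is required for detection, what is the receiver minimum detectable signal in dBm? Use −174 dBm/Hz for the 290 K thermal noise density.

−83.3 dBm

Sensitivity = −174 + 10 log₁₀(B) + NF + SNR_min
= −174 + 70.79 + 3.65 + 16.3
= −83.26 dBm → −83.3 dBm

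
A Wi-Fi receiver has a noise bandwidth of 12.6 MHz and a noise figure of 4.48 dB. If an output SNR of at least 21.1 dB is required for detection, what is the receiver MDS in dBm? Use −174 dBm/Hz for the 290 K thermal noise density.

−77.4 dBm

Sensitivity = −174 + 10 log₁₀(B) + NF + SNR_min
= −174 + 71 + 4.48 + 21.1
= −77.42 dBm → −77.4 dBm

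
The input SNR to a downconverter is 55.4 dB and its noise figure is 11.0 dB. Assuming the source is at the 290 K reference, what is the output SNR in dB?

By definition F = SNR_in/SNR_out, so in dB: SNR_out = SNR_in − NF
SNR_out = 55.4 − 11.0 = 44.4 dB

44.4 dB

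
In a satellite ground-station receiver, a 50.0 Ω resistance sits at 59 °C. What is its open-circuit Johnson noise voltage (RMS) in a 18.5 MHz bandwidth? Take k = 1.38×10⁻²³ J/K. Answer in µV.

4.12 µV

T = 59 °C + 273.15 = 332.15 K
V_n = √(4kTRB)
4kTRB = 4 × 1.38×10⁻²³ × 332.15 × 5.00×10¹ × 1.85×10⁷ = 1.70×10⁻¹¹ V²
V_n = √(1.70×10⁻¹¹) = 4.12×10⁻⁶ V = 4.12 µV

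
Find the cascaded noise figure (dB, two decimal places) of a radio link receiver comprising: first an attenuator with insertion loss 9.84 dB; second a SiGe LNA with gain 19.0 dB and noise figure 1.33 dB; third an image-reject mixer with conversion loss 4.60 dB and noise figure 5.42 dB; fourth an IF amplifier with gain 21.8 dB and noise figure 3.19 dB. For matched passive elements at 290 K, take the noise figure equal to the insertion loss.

Convert to linear (a loss of L dB is a gain of −L dB): F_i = 10^(NF_i/10), G_i = 10^(G_i,dB/10)
  Stage 1: F_1 = 10^(9.84/10) = 9.638, G_1 = 10^(−9.84/10) = 0.1038
  Stage 2: F_2 = 10^(1.33/10) = 1.358, G_2 = 10^(19.0/10) = 79.43
  Stage 3: F_3 = 10^(5.42/10) = 3.483, G_3 = 10^(−4.60/10) = 0.3467
  Stage 4: F_4 = 10^(3.19/10) = 2.084, G_4 = 10^(21.8/10) = 151.4
Friis cascade:
  F = 9.638 + (1.358 − 1)/0.1038 + (3.483 − 1)/8.241 + (2.084 − 1)/2.858 = 13.77
NF = 10 log₁₀(13.77) = 11.39 dB

11.39 dB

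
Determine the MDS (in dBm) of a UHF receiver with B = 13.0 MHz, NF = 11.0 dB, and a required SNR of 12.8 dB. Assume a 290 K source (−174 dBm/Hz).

−79.1 dBm

Sensitivity = −174 + 10 log₁₀(B) + NF + SNR_min
= −174 + 71.14 + 11.0 + 12.8
= −79.06 dBm → −79.1 dBm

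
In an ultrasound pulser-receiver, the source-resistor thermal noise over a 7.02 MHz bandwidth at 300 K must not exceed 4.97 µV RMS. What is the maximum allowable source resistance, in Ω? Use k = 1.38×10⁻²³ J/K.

Johnson–Nyquist: V_n = √(4kTRB) ⇒ R = V_n² / (4kTB)
4kTB = 4 × 1.38×10⁻²³ × 300 × 7.02×10⁶ = 1.16×10⁻¹³
R = (4.97×10⁻⁶)² / 1.16×10⁻¹³ = 2.12×10² Ω = 212 Ω

212 Ω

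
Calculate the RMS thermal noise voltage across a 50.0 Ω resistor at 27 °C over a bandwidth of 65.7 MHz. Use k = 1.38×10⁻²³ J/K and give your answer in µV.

7.38 µV

T = 27 °C + 273.15 = 300.15 K
V_n = √(4kTRB)
4kTRB = 4 × 1.38×10⁻²³ × 300.15 × 5.00×10¹ × 6.57×10⁷ = 5.44×10⁻¹¹ V²
V_n = √(5.44×10⁻¹¹) = 7.38×10⁻⁶ V = 7.38 µV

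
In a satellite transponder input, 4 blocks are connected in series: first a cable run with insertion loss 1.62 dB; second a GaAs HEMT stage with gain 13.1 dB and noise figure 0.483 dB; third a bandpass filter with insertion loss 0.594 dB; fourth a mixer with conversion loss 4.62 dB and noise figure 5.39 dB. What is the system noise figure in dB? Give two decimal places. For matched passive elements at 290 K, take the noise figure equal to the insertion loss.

2.63 dB

Convert to linear (a loss of L dB is a gain of −L dB): F_i = 10^(NF_i/10), G_i = 10^(G_i,dB/10)
  Stage 1: F_1 = 10^(1.62/10) = 1.452, G_1 = 10^(−1.62/10) = 0.6887
  Stage 2: F_2 = 10^(0.483/10) = 1.118, G_2 = 10^(13.1/10) = 20.42
  Stage 3: F_3 = 10^(0.594/10) = 1.147, G_3 = 10^(−0.594/10) = 0.8722
  Stage 4: F_4 = 10^(5.39/10) = 3.459, G_4 = 10^(−4.62/10) = 0.3451
Friis cascade:
  F = 1.452 + (1.118 − 1)/0.6887 + (1.147 − 1)/14.06 + (3.459 − 1)/12.26 = 1.834
NF = 10 log₁₀(1.834) = 2.63 dB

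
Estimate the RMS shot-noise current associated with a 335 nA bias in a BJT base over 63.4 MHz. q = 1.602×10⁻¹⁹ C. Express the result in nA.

I_n = √(2qI·B)
2qI·B = 2 × 1.602×10⁻¹⁹ × 3.35×10⁻⁷ × 6.34×10⁷ = 6.80×10⁻¹⁸ A²
I_n = √(6.80×10⁻¹⁸) = 2.61×10⁻⁹ A = 2.61 nA

2.61 nA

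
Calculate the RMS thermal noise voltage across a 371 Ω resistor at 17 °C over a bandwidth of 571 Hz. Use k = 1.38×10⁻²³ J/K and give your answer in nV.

T = 17 °C + 273.15 = 290.15 K
V_n = √(4kTRB)
4kTRB = 4 × 1.38×10⁻²³ × 290.15 × 3.71×10² × 5.71×10² = 3.39×10⁻¹⁵ V²
V_n = √(3.39×10⁻¹⁵) = 5.82×10⁻⁸ V = 58.2 nV

58.2 nV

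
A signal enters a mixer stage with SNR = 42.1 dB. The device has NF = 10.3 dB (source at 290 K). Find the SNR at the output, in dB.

By definition F = SNR_in/SNR_out, so in dB: SNR_out = SNR_in − NF
SNR_out = 42.1 − 10.3 = 31.8 dB

31.8 dB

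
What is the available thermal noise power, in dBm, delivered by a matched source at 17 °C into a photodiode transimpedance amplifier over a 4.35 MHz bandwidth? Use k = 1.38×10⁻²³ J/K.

−107.6 dBm

T = 17 °C + 273.15 = 290.15 K
P_n = kTB = 1.38×10⁻²³ × 290.15 × 4.35×10⁶ = 1.74×10⁻¹⁴ W
In dBm: 10 log₁₀(1.74×10⁻¹⁴ / 10⁻³) = −107.6 dBm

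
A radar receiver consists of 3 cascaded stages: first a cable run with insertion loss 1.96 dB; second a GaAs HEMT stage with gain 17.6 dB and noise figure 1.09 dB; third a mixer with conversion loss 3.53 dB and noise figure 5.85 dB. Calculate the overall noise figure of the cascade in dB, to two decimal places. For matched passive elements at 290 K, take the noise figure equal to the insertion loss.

3.21 dB

Convert to linear (a loss of L dB is a gain of −L dB): F_i = 10^(NF_i/10), G_i = 10^(G_i,dB/10)
  Stage 1: F_1 = 10^(1.96/10) = 1.570, G_1 = 10^(−1.96/10) = 0.6368
  Stage 2: F_2 = 10^(1.09/10) = 1.285, G_2 = 10^(17.6/10) = 57.54
  Stage 3: F_3 = 10^(5.85/10) = 3.846, G_3 = 10^(−3.53/10) = 0.4436
Friis cascade:
  F = 1.570 + (1.285 − 1)/0.6368 + (3.846 − 1)/36.64 = 2.096
NF = 10 log₁₀(2.096) = 3.21 dB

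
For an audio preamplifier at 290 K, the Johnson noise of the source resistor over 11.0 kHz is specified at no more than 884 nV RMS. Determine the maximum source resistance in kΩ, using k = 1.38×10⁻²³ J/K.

4.44 kΩ

Johnson–Nyquist: V_n = √(4kTRB) ⇒ R = V_n² / (4kTB)
4kTB = 4 × 1.38×10⁻²³ × 290 × 1.10×10⁴ = 1.76×10⁻¹⁶
R = (8.84×10⁻⁷)² / 1.76×10⁻¹⁶ = 4.44×10³ Ω = 4.44 kΩ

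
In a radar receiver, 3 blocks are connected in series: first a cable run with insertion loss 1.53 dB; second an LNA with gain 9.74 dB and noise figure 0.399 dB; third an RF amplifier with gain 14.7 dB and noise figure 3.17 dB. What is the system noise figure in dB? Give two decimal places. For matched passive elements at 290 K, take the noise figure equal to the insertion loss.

Convert to linear (a loss of L dB is a gain of −L dB): F_i = 10^(NF_i/10), G_i = 10^(G_i,dB/10)
  Stage 1: F_1 = 10^(1.53/10) = 1.422, G_1 = 10^(−1.53/10) = 0.7031
  Stage 2: F_2 = 10^(0.399/10) = 1.096, G_2 = 10^(9.74/10) = 9.419
  Stage 3: F_3 = 10^(3.17/10) = 2.075, G_3 = 10^(14.7/10) = 29.51
Friis cascade:
  F = 1.422 + (1.096 − 1)/0.7031 + (2.075 − 1)/6.622 = 1.722
NF = 10 log₁₀(1.722) = 2.36 dB

2.36 dB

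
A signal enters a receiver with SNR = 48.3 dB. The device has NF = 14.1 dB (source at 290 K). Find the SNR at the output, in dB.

34.2 dB

By definition F = SNR_in/SNR_out, so in dB: SNR_out = SNR_in − NF
SNR_out = 48.3 − 14.1 = 34.2 dB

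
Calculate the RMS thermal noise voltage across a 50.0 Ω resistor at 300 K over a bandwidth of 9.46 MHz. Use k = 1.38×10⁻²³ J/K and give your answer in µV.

V_n = √(4kTRB)
4kTRB = 4 × 1.38×10⁻²³ × 300 × 5.00×10¹ × 9.46×10⁶ = 7.83×10⁻¹² V²
V_n = √(7.83×10⁻¹²) = 2.80×10⁻⁶ V = 2.80 µV

2.80 µV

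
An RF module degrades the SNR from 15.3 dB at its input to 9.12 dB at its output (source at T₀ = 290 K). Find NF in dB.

6.18 dB

NF (dB) = SNR_in(dB) − SNR_out(dB) when the source is at T₀
NF = 15.3 − 9.12 = 6.18 dB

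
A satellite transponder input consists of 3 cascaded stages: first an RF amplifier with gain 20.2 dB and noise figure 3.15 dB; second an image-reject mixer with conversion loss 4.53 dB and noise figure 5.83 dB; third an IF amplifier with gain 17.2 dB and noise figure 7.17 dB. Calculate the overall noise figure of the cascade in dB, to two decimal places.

Convert to linear (a loss of L dB is a gain of −L dB): F_i = 10^(NF_i/10), G_i = 10^(G_i,dB/10)
  Stage 1: F_1 = 10^(3.15/10) = 2.065, G_1 = 10^(20.2/10) = 104.7
  Stage 2: F_2 = 10^(5.83/10) = 3.828, G_2 = 10^(−4.53/10) = 0.3524
  Stage 3: F_3 = 10^(7.17/10) = 5.212, G_3 = 10^(17.2/10) = 52.48
Friis cascade:
  F = 2.065 + (3.828 − 1)/104.7 + (5.212 − 1)/36.90 = 2.207
NF = 10 log₁₀(2.207) = 3.44 dB

3.44 dB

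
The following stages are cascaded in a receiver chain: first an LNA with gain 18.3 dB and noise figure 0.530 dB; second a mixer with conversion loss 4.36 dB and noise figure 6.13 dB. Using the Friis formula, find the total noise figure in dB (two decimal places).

0.70 dB

Convert to linear (a loss of L dB is a gain of −L dB): F_i = 10^(NF_i/10), G_i = 10^(G_i,dB/10)
  Stage 1: F_1 = 10^(0.530/10) = 1.130, G_1 = 10^(18.3/10) = 67.61
  Stage 2: F_2 = 10^(6.13/10) = 4.102, G_2 = 10^(−4.36/10) = 0.3664
Friis cascade:
  F = 1.130 + (4.102 − 1)/67.61 = 1.176
NF = 10 log₁₀(1.176) = 0.70 dB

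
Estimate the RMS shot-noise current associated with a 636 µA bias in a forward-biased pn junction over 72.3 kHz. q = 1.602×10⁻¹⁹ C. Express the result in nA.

3.84 nA

I_n = √(2qI·B)
2qI·B = 2 × 1.602×10⁻¹⁹ × 6.36×10⁻⁴ × 7.23×10⁴ = 1.47×10⁻¹⁷ A²
I_n = √(1.47×10⁻¹⁷) = 3.84×10⁻⁹ A = 3.84 nA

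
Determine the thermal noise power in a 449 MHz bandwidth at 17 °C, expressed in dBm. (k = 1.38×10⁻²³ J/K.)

−87.5 dBm

T = 17 °C + 273.15 = 290.15 K
P_n = kTB = 1.38×10⁻²³ × 290.15 × 4.49×10⁸ = 1.80×10⁻¹² W
In dBm: 10 log₁₀(1.80×10⁻¹² / 10⁻³) = −87.5 dBm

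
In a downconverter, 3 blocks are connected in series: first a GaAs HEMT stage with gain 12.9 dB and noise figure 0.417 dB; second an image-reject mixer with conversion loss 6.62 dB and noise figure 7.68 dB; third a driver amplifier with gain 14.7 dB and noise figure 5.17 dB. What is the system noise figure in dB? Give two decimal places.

Convert to linear (a loss of L dB is a gain of −L dB): F_i = 10^(NF_i/10), G_i = 10^(G_i,dB/10)
  Stage 1: F_1 = 10^(0.417/10) = 1.101, G_1 = 10^(12.9/10) = 19.50
  Stage 2: F_2 = 10^(7.68/10) = 5.861, G_2 = 10^(−6.62/10) = 0.2178
  Stage 3: F_3 = 10^(5.17/10) = 3.289, G_3 = 10^(14.7/10) = 29.51
Friis cascade:
  F = 1.101 + (5.861 − 1)/19.50 + (3.289 − 1)/4.246 = 1.889
NF = 10 log₁₀(1.889) = 2.76 dB

2.76 dB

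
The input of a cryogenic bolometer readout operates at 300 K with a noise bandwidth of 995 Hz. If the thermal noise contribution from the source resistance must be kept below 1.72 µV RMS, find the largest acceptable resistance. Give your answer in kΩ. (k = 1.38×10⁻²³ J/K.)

Johnson–Nyquist: V_n = √(4kTRB) ⇒ R = V_n² / (4kTB)
4kTB = 4 × 1.38×10⁻²³ × 300 × 9.95×10² = 1.65×10⁻¹⁷
R = (1.72×10⁻⁶)² / 1.65×10⁻¹⁷ = 1.80×10⁵ Ω = 180 kΩ

180 kΩ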